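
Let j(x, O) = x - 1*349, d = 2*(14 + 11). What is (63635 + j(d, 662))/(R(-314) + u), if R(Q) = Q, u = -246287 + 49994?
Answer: -63336/196607 ≈ -0.32214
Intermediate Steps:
u = -196293
d = 50 (d = 2*25 = 50)
j(x, O) = -349 + x (j(x, O) = x - 349 = -349 + x)
(63635 + j(d, 662))/(R(-314) + u) = (63635 + (-349 + 50))/(-314 - 196293) = (63635 - 299)/(-196607) = 63336*(-1/196607) = -63336/196607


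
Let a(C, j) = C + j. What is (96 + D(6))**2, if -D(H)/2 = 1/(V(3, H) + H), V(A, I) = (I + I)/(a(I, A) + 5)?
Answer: 5276209/576 ≈ 9160.1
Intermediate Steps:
V(A, I) = 2*I/(5 + A + I) (V(A, I) = (I + I)/((I + A) + 5) = (2*I)/((A + I) + 5) = (2*I)/(5 + A + I) = 2*I/(5 + A + I))
D(H) = -2/(H + 2*H/(8 + H)) (D(H) = -2/(2*H/(5 + 3 + H) + H) = -2/(2*H/(8 + H) + H) = -2/(H + 2*H/(8 + H)))
(96 + D(6))**2 = (96 + 2*(-8 - 1*6)/(6*(10 + 6)))**2 = (96 + 2*(1/6)*(-8 - 6)/16)**2 = (96 + 2*(1/6)*(1/16)*(-14))**2 = (96 - 7/24)**2 = (2297/24)**2 = 5276209/576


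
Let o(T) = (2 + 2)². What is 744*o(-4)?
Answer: 11904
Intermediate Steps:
o(T) = 16 (o(T) = 4² = 16)
744*o(-4) = 744*16 = 11904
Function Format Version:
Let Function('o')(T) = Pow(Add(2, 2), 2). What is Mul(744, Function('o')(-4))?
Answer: 11904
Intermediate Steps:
Function('o')(T) = 16 (Function('o')(T) = Pow(4, 2) = 16)
Mul(744, Function('o')(-4)) = Mul(744, 16) = 11904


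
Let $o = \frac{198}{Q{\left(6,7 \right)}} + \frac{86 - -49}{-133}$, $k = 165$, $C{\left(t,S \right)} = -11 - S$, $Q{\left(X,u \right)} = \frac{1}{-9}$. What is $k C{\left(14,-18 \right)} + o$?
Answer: $- \frac{83526}{133} \approx -628.01$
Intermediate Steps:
$Q{\left(X,u \right)} = - \frac{1}{9}$
$o = - \frac{237141}{133}$ ($o = \frac{198}{- \frac{1}{9}} + \frac{86 - -49}{-133} = 198 \left(-9\right) + \left(86 + 49\right) \left(- \frac{1}{133}\right) = -1782 + 135 \left(- \frac{1}{133}\right) = -1782 - \frac{135}{133} = - \frac{237141}{133} \approx -1783.0$)
$k C{\left(14,-18 \right)} + o = 165 \left(-11 - -18\right) - \frac{237141}{133} = 165 \left(-11 + 18\right) - \frac{237141}{133} = 165 \cdot 7 - \frac{237141}{133} = 1155 - \frac{237141}{133} = - \frac{83526}{133}$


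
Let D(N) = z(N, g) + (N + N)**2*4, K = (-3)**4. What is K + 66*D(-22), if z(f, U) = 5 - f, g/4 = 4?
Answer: 512967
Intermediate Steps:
g = 16 (g = 4*4 = 16)
K = 81
D(N) = 5 - N + 16*N**2 (D(N) = (5 - N) + (N + N)**2*4 = (5 - N) + (2*N)**2*4 = (5 - N) + (4*N**2)*4 = (5 - N) + 16*N**2 = 5 - N + 16*N**2)
K + 66*D(-22) = 81 + 66*(5 - 1*(-22) + 16*(-22)**2) = 81 + 66*(5 + 22 + 16*484) = 81 + 66*(5 + 22 + 7744) = 81 + 66*7771 = 81 + 512886 = 512967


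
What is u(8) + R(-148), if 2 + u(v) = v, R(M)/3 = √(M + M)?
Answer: 6 + 6*I*√74 ≈ 6.0 + 51.614*I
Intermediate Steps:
R(M) = 3*√2*√M (R(M) = 3*√(M + M) = 3*√(2*M) = 3*(√2*√M) = 3*√2*√M)
u(v) = -2 + v
u(8) + R(-148) = (-2 + 8) + 3*√2*√(-148) = 6 + 3*√2*(2*I*√37) = 6 + 6*I*√74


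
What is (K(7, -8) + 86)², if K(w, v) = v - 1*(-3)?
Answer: 6561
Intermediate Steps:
K(w, v) = 3 + v (K(w, v) = v + 3 = 3 + v)
(K(7, -8) + 86)² = ((3 - 8) + 86)² = (-5 + 86)² = 81² = 6561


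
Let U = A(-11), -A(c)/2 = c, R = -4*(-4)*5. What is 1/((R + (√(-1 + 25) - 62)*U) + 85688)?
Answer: 21101/1781005900 - 11*√6/1781005900 ≈ 1.1833e-5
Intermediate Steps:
R = 80 (R = 16*5 = 80)
A(c) = -2*c
U = 22 (U = -2*(-11) = 22)
1/((R + (√(-1 + 25) - 62)*U) + 85688) = 1/((80 + (√(-1 + 25) - 62)*22) + 85688) = 1/((80 + (√24 - 62)*22) + 85688) = 1/((80 + (2*√6 - 62)*22) + 85688) = 1/((80 + (-62 + 2*√6)*22) + 85688) = 1/((80 + (-1364 + 44*√6)) + 85688) = 1/((-1284 + 44*√6) + 85688) = 1/(84404 + 44*√6)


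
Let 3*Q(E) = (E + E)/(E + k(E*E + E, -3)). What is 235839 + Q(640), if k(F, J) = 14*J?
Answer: 211548223/897 ≈ 2.3584e+5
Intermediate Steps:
Q(E) = 2*E/(3*(-42 + E)) (Q(E) = ((E + E)/(E + 14*(-3)))/3 = ((2*E)/(E - 42))/3 = ((2*E)/(-42 + E))/3 = (2*E/(-42 + E))/3 = 2*E/(3*(-42 + E)))
235839 + Q(640) = 235839 + (⅔)*640/(-42 + 640) = 235839 + (⅔)*640/598 = 235839 + (⅔)*640*(1/598) = 235839 + 640/897 = 211548223/897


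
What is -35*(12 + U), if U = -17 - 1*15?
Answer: 700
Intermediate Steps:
U = -32 (U = -17 - 15 = -32)
-35*(12 + U) = -35*(12 - 32) = -35*(-20) = 700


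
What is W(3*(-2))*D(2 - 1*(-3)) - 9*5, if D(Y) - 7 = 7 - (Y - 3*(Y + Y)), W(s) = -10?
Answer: -435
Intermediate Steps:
D(Y) = 14 + 5*Y (D(Y) = 7 + (7 - (Y - 3*(Y + Y))) = 7 + (7 - (Y - 3*2*Y)) = 7 + (7 - (Y - 6*Y)) = 7 + (7 - (-5)*Y) = 7 + (7 + 5*Y) = 14 + 5*Y)
W(3*(-2))*D(2 - 1*(-3)) - 9*5 = -10*(14 + 5*(2 - 1*(-3))) - 9*5 = -10*(14 + 5*(2 + 3)) - 45 = -10*(14 + 5*5) - 45 = -10*(14 + 25) - 45 = -10*39 - 45 = -390 - 45 = -435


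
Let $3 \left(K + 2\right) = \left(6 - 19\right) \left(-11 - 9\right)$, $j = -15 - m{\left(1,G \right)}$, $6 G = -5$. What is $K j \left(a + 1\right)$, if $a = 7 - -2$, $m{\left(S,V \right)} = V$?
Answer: $- \frac{107950}{9} \approx -11994.0$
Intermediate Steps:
$G = - \frac{5}{6}$ ($G = \frac{1}{6} \left(-5\right) = - \frac{5}{6} \approx -0.83333$)
$j = - \frac{85}{6}$ ($j = -15 - - \frac{5}{6} = -15 + \frac{5}{6} = - \frac{85}{6} \approx -14.167$)
$a = 9$ ($a = 7 + 2 = 9$)
$K = \frac{254}{3}$ ($K = -2 + \frac{\left(6 - 19\right) \left(-11 - 9\right)}{3} = -2 + \frac{\left(-13\right) \left(-20\right)}{3} = -2 + \frac{1}{3} \cdot 260 = -2 + \frac{260}{3} = \frac{254}{3} \approx 84.667$)
$K j \left(a + 1\right) = \frac{254}{3} \left(- \frac{85}{6}\right) \left(9 + 1\right) = \left(- \frac{10795}{9}\right) 10 = - \frac{107950}{9}$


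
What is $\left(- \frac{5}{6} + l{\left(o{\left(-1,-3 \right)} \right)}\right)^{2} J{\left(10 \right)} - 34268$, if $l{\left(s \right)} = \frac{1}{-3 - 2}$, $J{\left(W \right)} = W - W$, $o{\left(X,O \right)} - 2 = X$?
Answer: $-34268$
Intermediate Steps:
$o{\left(X,O \right)} = 2 + X$
$J{\left(W \right)} = 0$
$l{\left(s \right)} = - \frac{1}{5}$ ($l{\left(s \right)} = \frac{1}{-5} = - \frac{1}{5}$)
$\left(- \frac{5}{6} + l{\left(o{\left(-1,-3 \right)} \right)}\right)^{2} J{\left(10 \right)} - 34268 = \left(- \frac{5}{6} - \frac{1}{5}\right)^{2} \cdot 0 - 34268 = \left(- \frac{31}{30}\right)^{2} \cdot 0 - 34268 = \frac{961}{900} \cdot 0 - 34268 = 0 - 34268 = -34268$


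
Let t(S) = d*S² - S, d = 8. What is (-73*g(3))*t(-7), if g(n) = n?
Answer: -87381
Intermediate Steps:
t(S) = -S + 8*S² (t(S) = 8*S² - S = -S + 8*S²)
(-73*g(3))*t(-7) = (-73*3)*(-7*(-1 + 8*(-7))) = -(-1533)*(-1 - 56) = -(-1533)*(-57) = -219*399 = -87381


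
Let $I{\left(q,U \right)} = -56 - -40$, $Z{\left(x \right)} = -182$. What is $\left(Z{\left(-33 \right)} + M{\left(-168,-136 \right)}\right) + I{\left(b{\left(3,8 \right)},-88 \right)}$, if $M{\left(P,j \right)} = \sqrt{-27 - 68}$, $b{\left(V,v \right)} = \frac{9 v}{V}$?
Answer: $-198 + i \sqrt{95} \approx -198.0 + 9.7468 i$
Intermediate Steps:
$b{\left(V,v \right)} = \frac{9 v}{V}$
$M{\left(P,j \right)} = i \sqrt{95}$ ($M{\left(P,j \right)} = \sqrt{-95} = i \sqrt{95}$)
$I{\left(q,U \right)} = -16$ ($I{\left(q,U \right)} = -56 + 40 = -16$)
$\left(Z{\left(-33 \right)} + M{\left(-168,-136 \right)}\right) + I{\left(b{\left(3,8 \right)},-88 \right)} = \left(-182 + i \sqrt{95}\right) - 16 = -198 + i \sqrt{95}$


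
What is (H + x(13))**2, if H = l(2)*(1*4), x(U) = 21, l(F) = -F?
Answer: 169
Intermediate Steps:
H = -8 (H = (-1*2)*(1*4) = -2*4 = -8)
(H + x(13))**2 = (-8 + 21)**2 = 13**2 = 169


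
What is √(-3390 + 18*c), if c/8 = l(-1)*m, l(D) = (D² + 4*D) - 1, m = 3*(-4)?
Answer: √3522 ≈ 59.346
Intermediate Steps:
m = -12
l(D) = -1 + D² + 4*D
c = 384 (c = 8*((-1 + (-1)² + 4*(-1))*(-12)) = 8*((-1 + 1 - 4)*(-12)) = 8*(-4*(-12)) = 8*48 = 384)
√(-3390 + 18*c) = √(-3390 + 18*384) = √(-3390 + 6912) = √3522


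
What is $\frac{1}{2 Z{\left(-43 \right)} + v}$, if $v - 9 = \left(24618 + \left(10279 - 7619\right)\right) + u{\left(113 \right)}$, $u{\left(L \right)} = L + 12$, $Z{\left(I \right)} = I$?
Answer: $\frac{1}{27326} \approx 3.6595 \cdot 10^{-5}$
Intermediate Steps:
$u{\left(L \right)} = 12 + L$
$v = 27412$ ($v = 9 + \left(\left(24618 + \left(10279 - 7619\right)\right) + \left(12 + 113\right)\right) = 9 + \left(\left(24618 + \left(10279 - 7619\right)\right) + 125\right) = 9 + \left(\left(24618 + 2660\right) + 125\right) = 9 + \left(27278 + 125\right) = 9 + 27403 = 27412$)
$\frac{1}{2 Z{\left(-43 \right)} + v} = \frac{1}{2 \left(-43\right) + 27412} = \frac{1}{-86 + 27412} = \frac{1}{27326}$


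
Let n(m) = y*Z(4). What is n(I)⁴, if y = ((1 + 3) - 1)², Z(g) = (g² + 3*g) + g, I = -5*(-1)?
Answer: 6879707136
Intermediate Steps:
I = 5
Z(g) = g² + 4*g
y = 9 (y = (4 - 1)² = 3² = 9)
n(m) = 288 (n(m) = 9*(4*(4 + 4)) = 9*(4*8) = 9*32 = 288)
n(I)⁴ = 288⁴ = 6879707136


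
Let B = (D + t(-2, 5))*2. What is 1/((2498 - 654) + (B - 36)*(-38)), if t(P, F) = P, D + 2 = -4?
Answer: 1/3820 ≈ 0.00026178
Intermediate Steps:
D = -6 (D = -2 - 4 = -6)
B = -16 (B = (-6 - 2)*2 = -8*2 = -16)
1/((2498 - 654) + (B - 36)*(-38)) = 1/((2498 - 654) + (-16 - 36)*(-38)) = 1/(1844 - 52*(-38)) = 1/(1844 + 1976) = 1/3820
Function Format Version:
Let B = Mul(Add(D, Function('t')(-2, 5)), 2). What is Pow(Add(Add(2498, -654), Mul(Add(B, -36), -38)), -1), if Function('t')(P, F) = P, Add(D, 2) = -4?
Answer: Rational(1, 3820) ≈ 0.00026178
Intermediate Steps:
D = -6 (D = Add(-2, -4) = -6)
B = -16 (B = Mul(Add(-6, -2), 2) = Mul(-8, 2) = -16)
Pow(Add(Add(2498, -654), Mul(Add(B, -36), -38)), -1) = Pow(Add(Add(2498, -654), Mul(Add(-16, -36), -38)), -1) = Pow(Add(1844, Mul(-52, -38)), -1) = Pow(Add(1844, 1976), -1) = Pow(3820, -1) = Rational(1, 3820)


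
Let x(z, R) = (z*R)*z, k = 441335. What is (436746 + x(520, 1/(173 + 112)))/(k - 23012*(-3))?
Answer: 24948602/29091147 ≈ 0.85760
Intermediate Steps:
x(z, R) = R*z**2 (x(z, R) = (R*z)*z = R*z**2)
(436746 + x(520, 1/(173 + 112)))/(k - 23012*(-3)) = (436746 + 520**2/(173 + 112))/(441335 - 23012*(-3)) = (436746 + 270400/285)/(441335 + 69036) = (436746 + (1/285)*270400)/510371 = (436746 + 54080/57)*(1/510371) = (24948602/57)*(1/510371) = 24948602/29091147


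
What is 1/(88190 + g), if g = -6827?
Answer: 1/81363 ≈ 1.2291e-5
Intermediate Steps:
1/(88190 + g) = 1/(88190 - 6827) = 1/81363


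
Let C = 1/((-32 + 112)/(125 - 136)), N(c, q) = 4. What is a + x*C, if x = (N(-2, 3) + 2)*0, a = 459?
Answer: 459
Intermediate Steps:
C = -11/80 (C = 1/(80/(-11)) = 1/(80*(-1/11)) = 1/(-80/11) = -11/80 ≈ -0.13750)
x = 0 (x = (4 + 2)*0 = 6*0 = 0)
a + x*C = 459 + 0*(-11/80) = 459 + 0 = 459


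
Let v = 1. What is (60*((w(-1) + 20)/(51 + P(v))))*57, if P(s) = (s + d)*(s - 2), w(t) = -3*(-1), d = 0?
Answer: 7866/5 ≈ 1573.2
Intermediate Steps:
w(t) = 3
P(s) = s*(-2 + s) (P(s) = (s + 0)*(s - 2) = s*(-2 + s))
(60*((w(-1) + 20)/(51 + P(v))))*57 = (60*((3 + 20)/(51 + 1*(-2 + 1))))*57 = (60*(23/(51 + 1*(-1))))*57 = (60*(23/(51 - 1)))*57 = (60*(23/50))*57 = (138/5)*57 = 7866/5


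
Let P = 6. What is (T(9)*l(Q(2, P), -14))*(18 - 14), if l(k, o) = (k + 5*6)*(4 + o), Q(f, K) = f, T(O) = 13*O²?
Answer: -1347840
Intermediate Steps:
l(k, o) = (4 + o)*(30 + k) (l(k, o) = (k + 30)*(4 + o) = (30 + k)*(4 + o) = (4 + o)*(30 + k))
(T(9)*l(Q(2, P), -14))*(18 - 14) = ((13*9²)*(120 + 4*2 + 30*(-14) + 2*(-14)))*(18 - 14) = ((13*81)*(120 + 8 - 420 - 28))*4 = (1053*(-320))*4 = -336960*4 = -1347840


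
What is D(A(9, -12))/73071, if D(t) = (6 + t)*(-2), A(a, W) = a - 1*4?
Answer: -22/73071 ≈ -0.00030108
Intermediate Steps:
A(a, W) = -4 + a (A(a, W) = a - 4 = -4 + a)
D(t) = -12 - 2*t
D(A(9, -12))/73071 = (-12 - 2*(-4 + 9))/73071 = (-12 - 2*5)*(1/73071) = (-12 - 10)*(1/73071) = -22*1/73071 = -22/73071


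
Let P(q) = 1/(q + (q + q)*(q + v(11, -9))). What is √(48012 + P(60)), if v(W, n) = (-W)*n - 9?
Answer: √3914941695315/9030 ≈ 219.12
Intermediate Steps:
v(W, n) = -9 - W*n (v(W, n) = -W*n - 9 = -9 - W*n)
P(q) = 1/(q + 2*q*(90 + q)) (P(q) = 1/(q + (q + q)*(q + (-9 - 1*11*(-9)))) = 1/(q + (2*q)*(q + (-9 + 99))) = 1/(q + (2*q)*(q + 90)) = 1/(q + (2*q)*(90 + q)) = 1/(q + 2*q*(90 + q)))
√(48012 + P(60)) = √(48012 + 1/(60*(181 + 2*60))) = √(48012 + 1/(60*(181 + 120))) = √(48012 + (1/60)/301) = √(48012 + (1/60)*(1/301)) = √(48012 + 1/18060) = √(867096721/18060) = √3914941695315/9030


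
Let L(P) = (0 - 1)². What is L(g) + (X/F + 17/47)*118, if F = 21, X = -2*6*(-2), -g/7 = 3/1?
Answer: 58739/329 ≈ 178.54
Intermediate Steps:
g = -21 (g = -21/1 = -21 ≈ -21.000)
X = 24 (X = -12*(-2) = 24)
L(P) = 1 (L(P) = (-1)² = 1)
L(g) + (X/F + 17/47)*118 = 1 + (24/21 + 17/47)*118 = 1 + (24*(1/21) + 17*(1/47))*118 = 1 + (8/7 + 17/47)*118 = 1 + (495/329)*118 = 1 + 58410/329 = 58739/329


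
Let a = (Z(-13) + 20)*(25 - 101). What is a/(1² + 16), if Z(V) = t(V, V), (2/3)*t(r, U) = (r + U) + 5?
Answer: 874/17 ≈ 51.412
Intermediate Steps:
t(r, U) = 15/2 + 3*U/2 + 3*r/2 (t(r, U) = 3*((r + U) + 5)/2 = 3*((U + r) + 5)/2 = 3*(5 + U + r)/2 = 15/2 + 3*U/2 + 3*r/2)
Z(V) = 15/2 + 3*V (Z(V) = 15/2 + 3*V/2 + 3*V/2 = 15/2 + 3*V)
a = 874 (a = ((15/2 + 3*(-13)) + 20)*(25 - 101) = ((15/2 - 39) + 20)*(-76) = (-63/2 + 20)*(-76) = -23/2*(-76) = 874)
a/(1² + 16) = 874/(1² + 16) = 874/(1 + 16) = 874/17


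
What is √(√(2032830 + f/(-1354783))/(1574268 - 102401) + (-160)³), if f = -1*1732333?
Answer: √(-16286829930138023164310818816000 + 1994060389861*√3731133697071130609)/1994060389861 ≈ 2023.9*I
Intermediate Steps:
f = -1732333
√(√(2032830 + f/(-1354783))/(1574268 - 102401) + (-160)³) = √(√(2032830 - 1732333/(-1354783))/(1574268 - 102401) + (-160)³) = √(√(2032830 - 1732333*(-1/1354783))/1471867 - 4096000) = √(√(2032830 + 1732333/1354783)*(1/1471867) - 4096000) = √(√(2754045258223/1354783)*(1/1471867) - 4096000) = √((√3731133697071130609/1354783)*(1/1471867) - 4096000) = √(√3731133697071130609/1994060389861 - 4096000) = √(-4096000 + √3731133697071130609/1994060389861)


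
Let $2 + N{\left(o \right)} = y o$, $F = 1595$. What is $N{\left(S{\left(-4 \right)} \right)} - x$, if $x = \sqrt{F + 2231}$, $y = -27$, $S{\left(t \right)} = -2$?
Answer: $52 - \sqrt{3826} \approx -9.8547$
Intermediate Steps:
$N{\left(o \right)} = -2 - 27 o$
$x = \sqrt{3826}$ ($x = \sqrt{1595 + 2231} = \sqrt{3826} \approx 61.855$)
$N{\left(S{\left(-4 \right)} \right)} - x = \left(-2 - -54\right) - \sqrt{3826} = \left(-2 + 54\right) - \sqrt{3826} = 52 - \sqrt{3826}$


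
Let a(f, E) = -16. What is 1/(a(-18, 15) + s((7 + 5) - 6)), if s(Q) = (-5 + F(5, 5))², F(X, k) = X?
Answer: -1/16 ≈ -0.062500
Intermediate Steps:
s(Q) = 0 (s(Q) = (-5 + 5)² = 0² = 0)
1/(a(-18, 15) + s((7 + 5) - 6)) = 1/(-16 + 0) = 1/(-16) = -1/16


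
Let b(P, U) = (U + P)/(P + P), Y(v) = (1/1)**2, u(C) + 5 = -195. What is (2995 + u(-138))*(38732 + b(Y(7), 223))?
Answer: 108568980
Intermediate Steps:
u(C) = -200 (u(C) = -5 - 195 = -200)
Y(v) = 1 (Y(v) = 1**2 = 1)
b(P, U) = (P + U)/(2*P) (b(P, U) = (P + U)/((2*P)) = (P + U)*(1/(2*P)) = (P + U)/(2*P))
(2995 + u(-138))*(38732 + b(Y(7), 223)) = (2995 - 200)*(38732 + (1/2)*(1 + 223)/1) = 2795*(38732 + (1/2)*1*224) = 2795*(38732 + 112) = 2795*38844 = 108568980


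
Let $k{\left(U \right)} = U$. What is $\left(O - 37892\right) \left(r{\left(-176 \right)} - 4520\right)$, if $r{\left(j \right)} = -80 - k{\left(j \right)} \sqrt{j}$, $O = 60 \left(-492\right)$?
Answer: $310095200 - 47458048 i \sqrt{11} \approx 3.101 \cdot 10^{8} - 1.574 \cdot 10^{8} i$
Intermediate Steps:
$O = -29520$
$r{\left(j \right)} = -80 - j^{\frac{3}{2}}$ ($r{\left(j \right)} = -80 - j \sqrt{j} = -80 - j^{\frac{3}{2}}$)
$\left(O - 37892\right) \left(r{\left(-176 \right)} - 4520\right) = \left(-29520 - 37892\right) \left(\left(-80 - \left(-176\right)^{\frac{3}{2}}\right) - 4520\right) = - 67412 \left(\left(-80 - - 704 i \sqrt{11}\right) - 4520\right) = - 67412 \left(\left(-80 + 704 i \sqrt{11}\right) - 4520\right) = - 67412 \left(-4600 + 704 i \sqrt{11}\right) = 310095200 - 47458048 i \sqrt{11}$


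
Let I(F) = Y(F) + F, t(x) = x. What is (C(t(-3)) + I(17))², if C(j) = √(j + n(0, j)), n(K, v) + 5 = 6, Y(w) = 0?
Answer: (17 + I*√2)² ≈ 287.0 + 48.083*I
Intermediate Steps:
n(K, v) = 1 (n(K, v) = -5 + 6 = 1)
C(j) = √(1 + j) (C(j) = √(j + 1) = √(1 + j))
I(F) = F (I(F) = 0 + F = F)
(C(t(-3)) + I(17))² = (√(1 - 3) + 17)² = (√(-2) + 17)² = (I*√2 + 17)² = (17 + I*√2)²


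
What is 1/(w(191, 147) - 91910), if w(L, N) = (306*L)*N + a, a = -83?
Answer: 1/8499569 ≈ 1.1765e-7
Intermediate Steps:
w(L, N) = -83 + 306*L*N (w(L, N) = (306*L)*N - 83 = 306*L*N - 83 = -83 + 306*L*N)
1/(w(191, 147) - 91910) = 1/((-83 + 306*191*147) - 91910) = 1/((-83 + 8591562) - 91910) = 1/(8591479 - 91910) = 1/8499569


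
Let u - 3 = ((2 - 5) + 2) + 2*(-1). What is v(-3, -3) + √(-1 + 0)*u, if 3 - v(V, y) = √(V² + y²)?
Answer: 3 - 3*√2 ≈ -1.2426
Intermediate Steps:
v(V, y) = 3 - √(V² + y²)
u = 0 (u = 3 + (((2 - 5) + 2) + 2*(-1)) = 3 + ((-3 + 2) - 2) = 3 + (-1 - 2) = 3 - 3 = 0)
v(-3, -3) + √(-1 + 0)*u = (3 - √((-3)² + (-3)²)) + √(-1 + 0)*0 = (3 - √(9 + 9)) + √(-1)*0 = (3 - √18) + I*0 = (3 - 3*√2) + 0 = 3 - 3*√2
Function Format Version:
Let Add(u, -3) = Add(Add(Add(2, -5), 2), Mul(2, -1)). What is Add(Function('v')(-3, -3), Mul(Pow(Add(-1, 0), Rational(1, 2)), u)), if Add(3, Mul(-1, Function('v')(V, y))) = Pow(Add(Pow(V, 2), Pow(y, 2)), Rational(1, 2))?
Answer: Add(3, Mul(-3, Pow(2, Rational(1, 2)))) ≈ -1.2426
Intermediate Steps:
Function('v')(V, y) = Add(3, Mul(-1, Pow(Add(Pow(V, 2), Pow(y, 2)), Rational(1, 2))))
u = 0 (u = Add(3, Add(Add(Add(2, -5), 2), Mul(2, -1))) = Add(3, Add(Add(-3, 2), -2)) = Add(3, Add(-1, -2)) = Add(3, -3) = 0)
Add(Function('v')(-3, -3), Mul(Pow(Add(-1, 0), Rational(1, 2)), u)) = Add(Add(3, Mul(-1, Pow(Add(Pow(-3, 2), Pow(-3, 2)), Rational(1, 2)))), Mul(Pow(Add(-1, 0), Rational(1, 2)), 0)) = Add(Add(3, Mul(-1, Pow(Add(9, 9), Rational(1, 2)))), Mul(Pow(-1, Rational(1, 2)), 0)) = Add(Add(3, Mul(-1, Pow(18, Rational(1, 2)))), Mul(I, 0)) = Add(Add(3, Mul(-1, Mul(3, Pow(2, Rational(1, 2))))), 0) = Add(Add(3, Mul(-3, Pow(2, Rational(1, 2)))), 0) = Add(3, Mul(-3, Pow(2, Rational(1, 2))))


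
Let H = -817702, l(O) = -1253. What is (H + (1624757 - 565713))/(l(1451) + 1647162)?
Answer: 241342/1645909 ≈ 0.14663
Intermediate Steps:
(H + (1624757 - 565713))/(l(1451) + 1647162) = (-817702 + (1624757 - 565713))/(-1253 + 1647162) = (-817702 + 1059044)/1645909 = 241342*(1/1645909) = 241342/1645909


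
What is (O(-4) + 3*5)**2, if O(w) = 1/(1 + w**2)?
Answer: 65536/289 ≈ 226.77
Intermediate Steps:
(O(-4) + 3*5)**2 = (1/(1 + (-4)**2) + 3*5)**2 = (1/(1 + 16) + 15)**2 = (1/17 + 15)**2 = (256/17)**2 = 65536/289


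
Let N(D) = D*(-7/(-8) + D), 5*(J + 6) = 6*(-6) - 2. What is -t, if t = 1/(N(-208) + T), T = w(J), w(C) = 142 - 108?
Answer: -1/43116 ≈ -2.3193e-5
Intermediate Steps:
J = -68/5 (J = -6 + (6*(-6) - 2)/5 = -6 + (-36 - 2)/5 = -6 + (⅕)*(-38) = -6 - 38/5 = -68/5 ≈ -13.600)
w(C) = 34
N(D) = D*(7/8 + D) (N(D) = D*(-7*(-⅛) + D) = D*(7/8 + D))
T = 34
t = 1/43116 (t = 1/((⅛)*(-208)*(7 + 8*(-208)) + 34) = 1/((⅛)*(-208)*(7 - 1664) + 34) = 1/((⅛)*(-208)*(-1657) + 34) = 1/(43082 + 34) = 1/43116 ≈ 2.3193e-5)
-t = -1*1/43116 = -1/43116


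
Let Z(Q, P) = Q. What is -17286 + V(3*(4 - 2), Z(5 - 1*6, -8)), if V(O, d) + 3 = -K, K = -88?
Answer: -17201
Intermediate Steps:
V(O, d) = 85 (V(O, d) = -3 - 1*(-88) = -3 + 88 = 85)
-17286 + V(3*(4 - 2), Z(5 - 1*6, -8)) = -17286 + 85 = -17201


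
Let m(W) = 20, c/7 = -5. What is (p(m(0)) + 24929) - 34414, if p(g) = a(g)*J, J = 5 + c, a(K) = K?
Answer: -10085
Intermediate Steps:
c = -35 (c = 7*(-5) = -35)
J = -30 (J = 5 - 35 = -30)
p(g) = -30*g (p(g) = g*(-30) = -30*g)
(p(m(0)) + 24929) - 34414 = (-30*20 + 24929) - 34414 = (-600 + 24929) - 34414 = 24329 - 34414 = -10085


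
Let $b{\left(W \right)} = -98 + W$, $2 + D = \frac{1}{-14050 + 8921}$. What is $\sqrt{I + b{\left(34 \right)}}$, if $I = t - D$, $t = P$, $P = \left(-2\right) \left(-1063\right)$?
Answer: $\frac{\sqrt{54296912153}}{5129} \approx 45.431$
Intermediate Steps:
$D = - \frac{10259}{5129}$ ($D = -2 + \frac{1}{-14050 + 8921} = -2 + \frac{1}{-5129} = -2 - \frac{1}{5129} = - \frac{10259}{5129} \approx -2.0002$)
$P = 2126$
$t = 2126$
$I = \frac{10914513}{5129}$ ($I = 2126 - - \frac{10259}{5129} = 2126 + \frac{10259}{5129} = \frac{10914513}{5129} \approx 2128.0$)
$\sqrt{I + b{\left(34 \right)}} = \sqrt{\frac{10914513}{5129} + \left(-98 + 34\right)} = \sqrt{\frac{10914513}{5129} - 64} = \sqrt{\frac{10586257}{5129}} = \frac{\sqrt{54296912153}}{5129}$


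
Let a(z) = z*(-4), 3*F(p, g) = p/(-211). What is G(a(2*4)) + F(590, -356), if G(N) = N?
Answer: -20846/633 ≈ -32.932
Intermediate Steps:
F(p, g) = -p/633 (F(p, g) = (p/(-211))/3 = (p*(-1/211))/3 = (-p/211)/3 = -p/633)
a(z) = -4*z
G(a(2*4)) + F(590, -356) = -8*4 - 1/633*590 = -4*8 - 590/633 = -32 - 590/633 = -20846/633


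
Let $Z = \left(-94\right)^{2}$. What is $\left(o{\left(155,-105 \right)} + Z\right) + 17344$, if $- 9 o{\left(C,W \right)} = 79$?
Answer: $\frac{235541}{9} \approx 26171.0$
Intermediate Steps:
$o{\left(C,W \right)} = - \frac{79}{9}$ ($o{\left(C,W \right)} = \left(- \frac{1}{9}\right) 79 = - \frac{79}{9}$)
$Z = 8836$
$\left(o{\left(155,-105 \right)} + Z\right) + 17344 = \left(- \frac{79}{9} + 8836\right) + 17344 = \frac{79445}{9} + 17344 = \frac{235541}{9}$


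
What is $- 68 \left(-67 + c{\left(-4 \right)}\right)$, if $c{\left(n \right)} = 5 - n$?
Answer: $3944$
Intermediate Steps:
$- 68 \left(-67 + c{\left(-4 \right)}\right) = - 68 \left(-67 + \left(5 - -4\right)\right) = - 68 \left(-67 + \left(5 + 4\right)\right) = - 68 \left(-67 + 9\right) = \left(-68\right) \left(-58\right) = 3944$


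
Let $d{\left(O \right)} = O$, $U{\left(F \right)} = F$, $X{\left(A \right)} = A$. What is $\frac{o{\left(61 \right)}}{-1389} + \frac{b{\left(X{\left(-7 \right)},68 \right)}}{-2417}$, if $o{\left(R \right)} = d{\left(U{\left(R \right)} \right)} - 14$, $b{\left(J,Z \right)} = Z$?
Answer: $- \frac{208051}{3357213} \approx -0.061971$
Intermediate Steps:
$o{\left(R \right)} = -14 + R$ ($o{\left(R \right)} = R - 14 = -14 + R$)
$\frac{o{\left(61 \right)}}{-1389} + \frac{b{\left(X{\left(-7 \right)},68 \right)}}{-2417} = \frac{-14 + 61}{-1389} + \frac{68}{-2417} = 47 \left(- \frac{1}{1389}\right) + 68 \left(- \frac{1}{2417}\right) = - \frac{47}{1389} - \frac{68}{2417} = - \frac{208051}{3357213}$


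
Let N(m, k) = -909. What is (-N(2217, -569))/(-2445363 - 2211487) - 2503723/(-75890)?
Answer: 582969673427/17670417325 ≈ 32.991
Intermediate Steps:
(-N(2217, -569))/(-2445363 - 2211487) - 2503723/(-75890) = (-1*(-909))/(-2445363 - 2211487) - 2503723/(-75890) = 909/(-4656850) - 2503723*(-1/75890) = 909*(-1/4656850) + 2503723/75890 = -909/4656850 + 2503723/75890 = 582969673427/17670417325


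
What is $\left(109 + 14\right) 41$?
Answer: $5043$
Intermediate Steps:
$\left(109 + 14\right) 41 = 123 \cdot 41 = 5043$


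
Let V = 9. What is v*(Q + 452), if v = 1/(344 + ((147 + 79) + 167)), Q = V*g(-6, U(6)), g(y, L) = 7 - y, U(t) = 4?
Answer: 569/737 ≈ 0.77205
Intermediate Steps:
Q = 117 (Q = 9*(7 - 1*(-6)) = 9*(7 + 6) = 9*13 = 117)
v = 1/737 (v = 1/(344 + (226 + 167)) = 1/(344 + 393) = 1/737 ≈ 0.0013569)
v*(Q + 452) = (117 + 452)/737 = (1/737)*569 = 569/737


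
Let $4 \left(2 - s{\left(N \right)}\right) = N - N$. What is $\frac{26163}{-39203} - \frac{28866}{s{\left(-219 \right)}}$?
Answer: $- \frac{565843062}{39203} \approx -14434.0$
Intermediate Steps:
$s{\left(N \right)} = 2$ ($s{\left(N \right)} = 2 - \frac{N - N}{4} = 2 - 0 = 2 + 0 = 2$)
$\frac{26163}{-39203} - \frac{28866}{s{\left(-219 \right)}} = \frac{26163}{-39203} - \frac{28866}{2} = 26163 \left(- \frac{1}{39203}\right) - 14433 = - \frac{26163}{39203} - 14433 = - \frac{565843062}{39203}$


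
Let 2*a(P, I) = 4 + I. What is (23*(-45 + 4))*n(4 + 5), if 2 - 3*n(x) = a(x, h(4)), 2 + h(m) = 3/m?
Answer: -4715/24 ≈ -196.46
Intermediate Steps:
h(m) = -2 + 3/m
a(P, I) = 2 + I/2 (a(P, I) = (4 + I)/2 = 2 + I/2)
n(x) = 5/24 (n(x) = ⅔ - (2 + (-2 + 3/4)/2)/3 = ⅔ - (2 + (-2 + 3*(¼))/2)/3 = ⅔ - (2 + (-2 + ¾)/2)/3 = ⅔ - (2 + (½)*(-5/4))/3 = ⅔ - (2 - 5/8)/3 = ⅔ - ⅓*11/8 = ⅔ - 11/24 = 5/24)
(23*(-45 + 4))*n(4 + 5) = (23*(-45 + 4))*(5/24) = (23*(-41))*(5/24) = -943*5/24 = -4715/24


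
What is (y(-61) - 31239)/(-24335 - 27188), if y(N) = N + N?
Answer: 31361/51523 ≈ 0.60868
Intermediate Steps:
y(N) = 2*N
(y(-61) - 31239)/(-24335 - 27188) = (2*(-61) - 31239)/(-24335 - 27188) = (-122 - 31239)/(-51523) = -31361*(-1/51523) = 31361/51523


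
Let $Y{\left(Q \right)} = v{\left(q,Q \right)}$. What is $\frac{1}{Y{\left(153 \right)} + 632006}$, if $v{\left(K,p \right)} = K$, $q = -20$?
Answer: $\frac{1}{631986} \approx 1.5823 \cdot 10^{-6}$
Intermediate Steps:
$Y{\left(Q \right)} = -20$
$\frac{1}{Y{\left(153 \right)} + 632006} = \frac{1}{-20 + 632006} = \frac{1}{631986}$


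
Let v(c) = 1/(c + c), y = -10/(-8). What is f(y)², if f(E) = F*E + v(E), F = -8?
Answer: 2304/25 ≈ 92.160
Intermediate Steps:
y = 5/4 (y = -10*(-⅛) = 5/4 ≈ 1.2500)
v(c) = 1/(2*c)
f(E) = 1/(2*E) - 8*E (f(E) = -8*E + 1/(2*E) = 1/(2*E) - 8*E)
f(y)² = (1/(2*(5/4)) - 8*5/4)² = ((½)*(⅘) - 10)² = (⅖ - 10)² = (-48/5)² = 2304/25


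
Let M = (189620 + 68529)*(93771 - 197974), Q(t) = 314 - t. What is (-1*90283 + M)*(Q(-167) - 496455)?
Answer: 13341695903126220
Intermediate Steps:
M = -26899900247 (M = 258149*(-104203) = -26899900247)
(-1*90283 + M)*(Q(-167) - 496455) = (-1*90283 - 26899900247)*((314 - 1*(-167)) - 496455) = (-90283 - 26899900247)*((314 + 167) - 496455) = -26899990530*(481 - 496455) = -26899990530*(-495974) = 13341695903126220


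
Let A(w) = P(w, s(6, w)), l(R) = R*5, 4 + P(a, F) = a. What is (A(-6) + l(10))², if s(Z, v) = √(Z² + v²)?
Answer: 1600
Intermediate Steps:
P(a, F) = -4 + a
l(R) = 5*R
A(w) = -4 + w
(A(-6) + l(10))² = ((-4 - 6) + 5*10)² = (-10 + 50)² = 40² = 1600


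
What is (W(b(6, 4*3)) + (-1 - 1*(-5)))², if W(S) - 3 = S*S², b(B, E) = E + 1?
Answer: 4857616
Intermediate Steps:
b(B, E) = 1 + E
W(S) = 3 + S³ (W(S) = 3 + S*S² = 3 + S³)
(W(b(6, 4*3)) + (-1 - 1*(-5)))² = ((3 + (1 + 4*3)³) + (-1 - 1*(-5)))² = ((3 + (1 + 12)³) + (-1 + 5))² = ((3 + 13³) + 4)² = ((3 + 2197) + 4)² = (2200 + 4)² = 2204² = 4857616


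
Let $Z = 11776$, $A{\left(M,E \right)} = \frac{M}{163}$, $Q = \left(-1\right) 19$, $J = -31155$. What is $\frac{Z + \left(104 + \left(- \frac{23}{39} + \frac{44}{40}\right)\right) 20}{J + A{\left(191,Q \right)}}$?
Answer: $- \frac{44073733}{99022443} \approx -0.44509$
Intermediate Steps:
$Q = -19$
$A{\left(M,E \right)} = \frac{M}{163}$ ($A{\left(M,E \right)} = M \frac{1}{163} = \frac{M}{163}$)
$\frac{Z + \left(104 + \left(- \frac{23}{39} + \frac{44}{40}\right)\right) 20}{J + A{\left(191,Q \right)}} = \frac{11776 + \left(104 + \left(- \frac{23}{39} + \frac{44}{40}\right)\right) 20}{-31155 + \frac{1}{163} \cdot 191} = \frac{11776 + \left(104 + \left(\left(-23\right) \frac{1}{39} + 44 \cdot \frac{1}{40}\right)\right) 20}{-31155 + \frac{191}{163}} = \frac{11776 + \left(104 + \left(- \frac{23}{39} + \frac{11}{10}\right)\right) 20}{- \frac{5078074}{163}} = \left(11776 + \left(104 + \frac{199}{390}\right) 20\right) \left(- \frac{163}{5078074}\right) = \left(11776 + \frac{40759}{390} \cdot 20\right) \left(- \frac{163}{5078074}\right) = \left(11776 + \frac{81518}{39}\right) \left(- \frac{163}{5078074}\right) = \frac{540782}{39} \left(- \frac{163}{5078074}\right) = - \frac{44073733}{99022443}$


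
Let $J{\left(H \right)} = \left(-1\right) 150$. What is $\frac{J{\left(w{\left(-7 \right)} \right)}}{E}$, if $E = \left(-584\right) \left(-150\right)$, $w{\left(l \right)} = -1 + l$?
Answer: $- \frac{1}{584} \approx -0.0017123$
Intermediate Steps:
$J{\left(H \right)} = -150$
$E = 87600$
$\frac{J{\left(w{\left(-7 \right)} \right)}}{E} = - \frac{150}{87600} = \left(-150\right) \frac{1}{87600} = - \frac{1}{584}$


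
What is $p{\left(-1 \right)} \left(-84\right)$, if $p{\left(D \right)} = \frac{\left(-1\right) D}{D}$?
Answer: $84$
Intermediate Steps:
$p{\left(D \right)} = -1$
$p{\left(-1 \right)} \left(-84\right) = \left(-1\right) \left(-84\right) = 84$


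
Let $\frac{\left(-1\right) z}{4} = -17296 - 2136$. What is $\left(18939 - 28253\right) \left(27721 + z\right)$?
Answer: $-982151986$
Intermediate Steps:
$z = 77728$ ($z = - 4 \left(-17296 - 2136\right) = \left(-4\right) \left(-19432\right) = 77728$)
$\left(18939 - 28253\right) \left(27721 + z\right) = \left(18939 - 28253\right) \left(27721 + 77728\right) = \left(-9314\right) 105449 = -982151986$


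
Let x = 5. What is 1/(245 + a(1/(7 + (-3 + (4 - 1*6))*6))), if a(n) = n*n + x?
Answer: 529/132251 ≈ 0.0040000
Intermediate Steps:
a(n) = 5 + n**2 (a(n) = n*n + 5 = n**2 + 5 = 5 + n**2)
1/(245 + a(1/(7 + (-3 + (4 - 1*6))*6))) = 1/(245 + (5 + (1/(7 + (-3 + (4 - 1*6))*6))**2)) = 1/(245 + (5 + (1/(7 + (-3 + (4 - 6))*6))**2)) = 1/(245 + (5 + (1/(7 + (-3 - 2)*6))**2)) = 1/(245 + (5 + (1/(7 - 5*6))**2)) = 1/(245 + (5 + (1/(7 - 30))**2)) = 1/(245 + (5 + (1/(-23))**2)) = 1/(245 + (5 + (-1/23)**2)) = 1/(245 + (5 + 1/529)) = 1/(245 + 2646/529) = 1/(132251/529) = 529/132251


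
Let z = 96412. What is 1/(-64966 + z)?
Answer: 1/31446 ≈ 3.1801e-5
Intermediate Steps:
1/(-64966 + z) = 1/(-64966 + 96412) = 1/31446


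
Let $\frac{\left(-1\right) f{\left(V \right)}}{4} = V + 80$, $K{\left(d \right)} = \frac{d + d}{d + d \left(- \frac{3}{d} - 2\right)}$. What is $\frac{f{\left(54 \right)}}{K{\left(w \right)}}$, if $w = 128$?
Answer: $\frac{8777}{32} \approx 274.28$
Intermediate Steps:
$K{\left(d \right)} = \frac{2 d}{d + d \left(-2 - \frac{3}{d}\right)}$
$f{\left(V \right)} = -320 - 4 V$ ($f{\left(V \right)} = - 4 \left(V + 80\right) = - 4 \left(80 + V\right) = -320 - 4 V$)
$\frac{f{\left(54 \right)}}{K{\left(w \right)}} = \frac{-320 - 216}{\left(-2\right) 128 \frac{1}{3 + 128}} = \frac{-320 - 216}{\left(-2\right) 128 \cdot \frac{1}{131}} = - \frac{536}{\left(-2\right) 128 \cdot \frac{1}{131}} = - \frac{536}{- \frac{256}{131}} = \left(-536\right) \left(- \frac{131}{256}\right) = \frac{8777}{32}$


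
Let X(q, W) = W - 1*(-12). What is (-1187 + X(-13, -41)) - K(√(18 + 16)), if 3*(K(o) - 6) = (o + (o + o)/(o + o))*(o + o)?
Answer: -3734/3 - 2*√34/3 ≈ -1248.6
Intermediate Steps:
X(q, W) = 12 + W (X(q, W) = W + 12 = 12 + W)
K(o) = 6 + 2*o*(1 + o)/3 (K(o) = 6 + ((o + (o + o)/(o + o))*(o + o))/3 = 6 + ((o + (2*o)/((2*o)))*(2*o))/3 = 6 + ((o + (2*o)*(1/(2*o)))*(2*o))/3 = 6 + ((o + 1)*(2*o))/3 = 6 + ((1 + o)*(2*o))/3 = 6 + (2*o*(1 + o))/3 = 6 + 2*o*(1 + o)/3)
(-1187 + X(-13, -41)) - K(√(18 + 16)) = (-1187 + (12 - 41)) - (6 + 2*√(18 + 16)/3 + 2*(√(18 + 16))²/3) = (-1187 - 29) - (6 + 2*√34/3 + 2*(√34)²/3) = -1216 - (6 + 2*√34/3 + (⅔)*34) = -1216 - (6 + 2*√34/3 + 68/3) = -1216 - (86/3 + 2*√34/3) = -1216 + (-86/3 - 2*√34/3) = -3734/3 - 2*√34/3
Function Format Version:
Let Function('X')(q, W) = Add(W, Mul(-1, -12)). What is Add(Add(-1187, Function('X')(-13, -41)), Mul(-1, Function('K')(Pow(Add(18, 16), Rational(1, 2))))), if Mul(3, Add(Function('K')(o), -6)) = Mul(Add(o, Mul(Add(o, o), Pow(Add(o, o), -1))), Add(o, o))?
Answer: Add(Rational(-3734, 3), Mul(Rational(-2, 3), Pow(34, Rational(1, 2)))) ≈ -1248.6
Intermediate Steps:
Function('X')(q, W) = Add(12, W) (Function('X')(q, W) = Add(W, 12) = Add(12, W))
Function('K')(o) = Add(6, Mul(Rational(2, 3), o, Add(1, o))) (Function('K')(o) = Add(6, Mul(Rational(1, 3), Mul(Add(o, Mul(Add(o, o), Pow(Add(o, o), -1))), Add(o, o)))) = Add(6, Mul(Rational(1, 3), Mul(Add(o, Mul(Mul(2, o), Pow(Mul(2, o), -1))), Mul(2, o)))) = Add(6, Mul(Rational(1, 3), Mul(Add(o, Mul(Mul(2, o), Mul(Rational(1, 2), Pow(o, -1)))), Mul(2, o)))) = Add(6, Mul(Rational(1, 3), Mul(Add(o, 1), Mul(2, o)))) = Add(6, Mul(Rational(1, 3), Mul(Add(1, o), Mul(2, o)))) = Add(6, Mul(Rational(1, 3), Mul(2, o, Add(1, o)))) = Add(6, Mul(Rational(2, 3), o, Add(1, o))))
Add(Add(-1187, Function('X')(-13, -41)), Mul(-1, Function('K')(Pow(Add(18, 16), Rational(1, 2))))) = Add(Add(-1187, Add(12, -41)), Mul(-1, Add(6, Mul(Rational(2, 3), Pow(Add(18, 16), Rational(1, 2))), Mul(Rational(2, 3), Pow(Pow(Add(18, 16), Rational(1, 2)), 2))))) = Add(Add(-1187, -29), Mul(-1, Add(6, Mul(Rational(2, 3), Pow(34, Rational(1, 2))), Mul(Rational(2, 3), Pow(Pow(34, Rational(1, 2)), 2))))) = Add(-1216, Mul(-1, Add(6, Mul(Rational(2, 3), Pow(34, Rational(1, 2))), Mul(Rational(2, 3), 34)))) = Add(-1216, Mul(-1, Add(6, Mul(Rational(2, 3), Pow(34, Rational(1, 2))), Rational(68, 3)))) = Add(-1216, Mul(-1, Add(Rational(86, 3), Mul(Rational(2, 3), Pow(34, Rational(1, 2)))))) = Add(-1216, Add(Rational(-86, 3), Mul(Rational(-2, 3), Pow(34, Rational(1, 2))))) = Add(Rational(-3734, 3), Mul(Rational(-2, 3), Pow(34, Rational(1, 2))))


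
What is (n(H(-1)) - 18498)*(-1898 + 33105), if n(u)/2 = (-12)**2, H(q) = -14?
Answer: -568279470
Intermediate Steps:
n(u) = 288 (n(u) = 2*(-12)**2 = 2*144 = 288)
(n(H(-1)) - 18498)*(-1898 + 33105) = (288 - 18498)*(-1898 + 33105) = -18210*31207 = -568279470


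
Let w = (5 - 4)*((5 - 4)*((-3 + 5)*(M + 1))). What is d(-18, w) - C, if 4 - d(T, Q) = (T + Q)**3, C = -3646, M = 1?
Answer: 6394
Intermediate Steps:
w = 4 (w = (5 - 4)*((5 - 4)*((-3 + 5)*(1 + 1))) = 1*(1*(2*2)) = 1*(1*4) = 1*4 = 4)
d(T, Q) = 4 - (Q + T)**3 (d(T, Q) = 4 - (T + Q)**3 = 4 - (Q + T)**3)
d(-18, w) - C = (4 - (4 - 18)**3) - 1*(-3646) = (4 - 1*(-14)**3) + 3646 = (4 - 1*(-2744)) + 3646 = (4 + 2744) + 3646 = 2748 + 3646 = 6394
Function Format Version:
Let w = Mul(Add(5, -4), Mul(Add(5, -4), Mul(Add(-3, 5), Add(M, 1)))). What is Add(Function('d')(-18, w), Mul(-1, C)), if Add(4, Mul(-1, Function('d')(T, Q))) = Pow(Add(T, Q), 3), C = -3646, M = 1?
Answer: 6394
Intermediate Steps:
w = 4 (w = Mul(Add(5, -4), Mul(Add(5, -4), Mul(Add(-3, 5), Add(1, 1)))) = Mul(1, Mul(1, Mul(2, 2))) = Mul(1, Mul(1, 4)) = Mul(1, 4) = 4)
Function('d')(T, Q) = Add(4, Mul(-1, Pow(Add(Q, T), 3))) (Function('d')(T, Q) = Add(4, Mul(-1, Pow(Add(T, Q), 3))) = Add(4, Mul(-1, Pow(Add(Q, T), 3))))
Add(Function('d')(-18, w), Mul(-1, C)) = Add(Add(4, Mul(-1, Pow(Add(4, -18), 3))), Mul(-1, -3646)) = Add(Add(4, Mul(-1, Pow(-14, 3))), 3646) = Add(Add(4, Mul(-1, -2744)), 3646) = Add(Add(4, 2744), 3646) = Add(2748, 3646) = 6394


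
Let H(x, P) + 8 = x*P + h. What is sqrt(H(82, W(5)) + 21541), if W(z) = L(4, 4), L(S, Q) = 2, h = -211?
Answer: sqrt(21486) ≈ 146.58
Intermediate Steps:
W(z) = 2
H(x, P) = -219 + P*x (H(x, P) = -8 + (x*P - 211) = -8 + (P*x - 211) = -8 + (-211 + P*x) = -219 + P*x)
sqrt(H(82, W(5)) + 21541) = sqrt((-219 + 2*82) + 21541) = sqrt((-219 + 164) + 21541) = sqrt(-55 + 21541) = sqrt(21486)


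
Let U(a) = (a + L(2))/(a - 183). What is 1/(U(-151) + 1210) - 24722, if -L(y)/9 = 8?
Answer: -9996661752/404363 ≈ -24722.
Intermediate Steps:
L(y) = -72 (L(y) = -9*8 = -72)
U(a) = (-72 + a)/(-183 + a) (U(a) = (a - 72)/(a - 183) = (-72 + a)/(-183 + a))
1/(U(-151) + 1210) - 24722 = 1/((-72 - 151)/(-183 - 151) + 1210) - 24722 = 1/(-223/(-334) + 1210) - 24722 = 1/(-1/334*(-223) + 1210) - 24722 = 1/(223/334 + 1210) - 24722 = 1/(404363/334) - 24722 = 334/404363 - 24722 = -9996661752/404363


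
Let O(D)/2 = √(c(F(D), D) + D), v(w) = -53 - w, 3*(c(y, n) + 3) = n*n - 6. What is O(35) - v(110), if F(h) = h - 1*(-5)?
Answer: 163 + 2*√3945/3 ≈ 204.87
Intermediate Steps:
F(h) = 5 + h (F(h) = h + 5 = 5 + h)
c(y, n) = -5 + n²/3 (c(y, n) = -3 + (n*n - 6)/3 = -3 + (n² - 6)/3 = -3 + (-6 + n²)/3 = -3 + (-2 + n²/3) = -5 + n²/3)
O(D) = 2*√(-5 + D + D²/3) (O(D) = 2*√((-5 + D²/3) + D) = 2*√(-5 + D + D²/3))
O(35) - v(110) = 2*√(-45 + 3*35² + 9*35)/3 - (-53 - 1*110) = 2*√(-45 + 3*1225 + 315)/3 - (-53 - 110) = 2*√(-45 + 3675 + 315)/3 - 1*(-163) = 2*√3945/3 + 163 = 163 + 2*√3945/3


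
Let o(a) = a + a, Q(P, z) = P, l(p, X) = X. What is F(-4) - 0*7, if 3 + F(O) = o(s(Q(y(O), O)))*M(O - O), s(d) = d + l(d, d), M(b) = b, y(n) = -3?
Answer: -3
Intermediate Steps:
s(d) = 2*d (s(d) = d + d = 2*d)
o(a) = 2*a
F(O) = -3 (F(O) = -3 + (2*(2*(-3)))*(O - O) = -3 + (2*(-6))*0 = -3 - 12*0 = -3 + 0 = -3)
F(-4) - 0*7 = -3 - 0*7 = -3 - 30*0 = -3 + 0 = -3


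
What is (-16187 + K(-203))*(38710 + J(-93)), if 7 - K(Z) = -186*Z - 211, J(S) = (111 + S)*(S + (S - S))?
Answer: -1989833172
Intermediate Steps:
J(S) = S*(111 + S) (J(S) = (111 + S)*(S + 0) = (111 + S)*S = S*(111 + S))
K(Z) = 218 + 186*Z (K(Z) = 7 - (-186*Z - 211) = 7 - (-211 - 186*Z) = 7 + (211 + 186*Z) = 218 + 186*Z)
(-16187 + K(-203))*(38710 + J(-93)) = (-16187 + (218 + 186*(-203)))*(38710 - 93*(111 - 93)) = (-16187 + (218 - 37758))*(38710 - 93*18) = (-16187 - 37540)*(38710 - 1674) = -53727*37036 = -1989833172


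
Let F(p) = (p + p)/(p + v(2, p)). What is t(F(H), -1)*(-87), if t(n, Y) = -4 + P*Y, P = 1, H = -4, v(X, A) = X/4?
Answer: 435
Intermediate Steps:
v(X, A) = X/4 (v(X, A) = X*(1/4) = X/4)
F(p) = 2*p/(1/2 + p) (F(p) = (p + p)/(p + (1/4)*2) = (2*p)/(p + 1/2) = (2*p)/(1/2 + p) = 2*p/(1/2 + p))
t(n, Y) = -4 + Y (t(n, Y) = -4 + 1*Y = -4 + Y)
t(F(H), -1)*(-87) = (-4 - 1)*(-87) = -5*(-87) = 435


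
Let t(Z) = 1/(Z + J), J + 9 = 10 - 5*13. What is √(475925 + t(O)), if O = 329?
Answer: √33421833390/265 ≈ 689.87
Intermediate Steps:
J = -64 (J = -9 + (10 - 5*13) = -9 + (10 - 65) = -9 - 55 = -64)
t(Z) = 1/(-64 + Z) (t(Z) = 1/(Z - 64) = 1/(-64 + Z))
√(475925 + t(O)) = √(475925 + 1/(-64 + 329)) = √(475925 + 1/265) = √(126120126/265) = √33421833390/265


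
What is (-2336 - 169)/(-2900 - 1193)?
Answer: 2505/4093 ≈ 0.61202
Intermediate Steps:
(-2336 - 169)/(-2900 - 1193) = -2505/(-4093) = -2505*(-1/4093) = 2505/4093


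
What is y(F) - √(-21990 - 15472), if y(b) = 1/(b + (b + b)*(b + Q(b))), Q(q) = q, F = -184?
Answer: 1/135240 - I*√37462 ≈ 7.3943e-6 - 193.55*I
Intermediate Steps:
y(b) = 1/(b + 4*b²) (y(b) = 1/(b + (b + b)*(b + b)) = 1/(b + (2*b)*(2*b)) = 1/(b + 4*b²))
y(F) - √(-21990 - 15472) = 1/((-184)*(1 + 4*(-184))) - √(-21990 - 15472) = -1/(184*(1 - 736)) - √(-37462) = -1/184/(-735) - I*√37462 = -1/184*(-1/735) - I*√37462 = 1/135240 - I*√37462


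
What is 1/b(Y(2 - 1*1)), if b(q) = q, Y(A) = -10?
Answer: -⅒ ≈ -0.10000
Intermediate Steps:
1/b(Y(2 - 1*1)) = 1/(-10) = -⅒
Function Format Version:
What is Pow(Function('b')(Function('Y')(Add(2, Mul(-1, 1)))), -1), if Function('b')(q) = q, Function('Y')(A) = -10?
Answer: Rational(-1, 10) ≈ -0.10000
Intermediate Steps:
Pow(Function('b')(Function('Y')(Add(2, Mul(-1, 1)))), -1) = Pow(-10, -1) = Rational(-1, 10)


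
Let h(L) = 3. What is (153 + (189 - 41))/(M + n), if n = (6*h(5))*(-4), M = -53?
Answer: -301/125 ≈ -2.4080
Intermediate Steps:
n = -72 (n = (6*3)*(-4) = 18*(-4) = -72)
(153 + (189 - 41))/(M + n) = (153 + (189 - 41))/(-53 - 72) = (153 + 148)/(-125) = 301*(-1/125) = -301/125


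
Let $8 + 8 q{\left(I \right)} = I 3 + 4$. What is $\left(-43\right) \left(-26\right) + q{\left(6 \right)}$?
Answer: $\frac{4479}{4} \approx 1119.8$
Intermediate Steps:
$q{\left(I \right)} = - \frac{1}{2} + \frac{3 I}{8}$ ($q{\left(I \right)} = -1 + \frac{I 3 + 4}{8} = -1 + \frac{3 I + 4}{8} = -1 + \frac{4 + 3 I}{8} = -1 + \left(\frac{1}{2} + \frac{3 I}{8}\right) = - \frac{1}{2} + \frac{3 I}{8}$)
$\left(-43\right) \left(-26\right) + q{\left(6 \right)} = \left(-43\right) \left(-26\right) + \left(- \frac{1}{2} + \frac{3}{8} \cdot 6\right) = 1118 + \left(- \frac{1}{2} + \frac{9}{4}\right) = 1118 + \frac{7}{4} = \frac{4479}{4}$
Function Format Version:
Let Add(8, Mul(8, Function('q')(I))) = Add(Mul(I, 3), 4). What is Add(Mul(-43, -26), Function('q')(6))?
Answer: Rational(4479, 4) ≈ 1119.8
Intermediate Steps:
Function('q')(I) = Add(Rational(-1, 2), Mul(Rational(3, 8), I)) (Function('q')(I) = Add(-1, Mul(Rational(1, 8), Add(Mul(I, 3), 4))) = Add(-1, Mul(Rational(1, 8), Add(Mul(3, I), 4))) = Add(-1, Mul(Rational(1, 8), Add(4, Mul(3, I)))) = Add(-1, Add(Rational(1, 2), Mul(Rational(3, 8), I))) = Add(Rational(-1, 2), Mul(Rational(3, 8), I)))
Add(Mul(-43, -26), Function('q')(6)) = Add(Mul(-43, -26), Add(Rational(-1, 2), Mul(Rational(3, 8), 6))) = Add(1118, Add(Rational(-1, 2), Rational(9, 4))) = Add(1118, Rational(7, 4)) = Rational(4479, 4)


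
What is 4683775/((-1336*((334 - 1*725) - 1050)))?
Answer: 4683775/1925176 ≈ 2.4329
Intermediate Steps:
4683775/((-1336*((334 - 1*725) - 1050))) = 4683775/((-1336*((334 - 725) - 1050))) = 4683775/((-1336*(-391 - 1050))) = 4683775/((-1336*(-1441))) = 4683775/1925176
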